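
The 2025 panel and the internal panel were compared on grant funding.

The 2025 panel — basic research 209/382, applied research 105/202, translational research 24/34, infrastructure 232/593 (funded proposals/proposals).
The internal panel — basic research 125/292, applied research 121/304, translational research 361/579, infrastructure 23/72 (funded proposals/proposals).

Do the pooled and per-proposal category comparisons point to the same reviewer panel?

No

Basic research: the 2025 panel 209/382 = 54.7%, the internal panel 125/292 = 42.8% → the 2025 panel
Applied research: the 2025 panel 105/202 = 52.0%, the internal panel 121/304 = 39.8% → the 2025 panel
Translational research: the 2025 panel 24/34 = 70.6%, the internal panel 361/579 = 62.3% → the 2025 panel
Infrastructure: the 2025 panel 232/593 = 39.1%, the internal panel 23/72 = 31.9% → the 2025 panel
Overall: the 2025 panel 570/1211 = 47.1%, the internal panel 630/1247 = 50.5% → the internal panel
The 2025 panel wins each proposal group but the internal panel wins overall — the comparison reverses. The 2025 panel's proposals skew toward infrastructure, which has a lower base rate.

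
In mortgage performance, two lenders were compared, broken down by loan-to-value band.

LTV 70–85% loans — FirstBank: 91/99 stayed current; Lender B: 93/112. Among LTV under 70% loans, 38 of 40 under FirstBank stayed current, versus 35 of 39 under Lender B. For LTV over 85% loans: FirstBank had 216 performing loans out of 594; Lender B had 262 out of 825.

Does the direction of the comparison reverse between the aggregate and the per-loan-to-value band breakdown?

LTV 70–85%: FirstBank 91/99 = 91.9%, Lender B 93/112 = 83.0% → FirstBank
LTV under 70%: FirstBank 38/40 = 95.0%, Lender B 35/39 = 89.7% → FirstBank
LTV over 85%: FirstBank 216/594 = 36.4%, Lender B 262/825 = 31.8% → FirstBank
Overall: FirstBank 345/733 = 47.1%, Lender B 390/976 = 40.0% → FirstBank
FirstBank wins overall and in every loan-to-value group — no reversal.

No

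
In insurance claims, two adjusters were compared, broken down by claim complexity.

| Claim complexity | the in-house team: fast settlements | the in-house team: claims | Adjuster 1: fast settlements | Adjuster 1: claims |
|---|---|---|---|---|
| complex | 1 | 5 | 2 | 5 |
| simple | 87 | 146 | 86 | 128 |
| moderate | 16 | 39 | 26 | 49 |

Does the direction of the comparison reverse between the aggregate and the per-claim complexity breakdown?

No

Complex: the in-house team 1/5 = 20.0%, Adjuster 1 2/5 = 40.0% → Adjuster 1
Simple: the in-house team 87/146 = 59.6%, Adjuster 1 86/128 = 67.2% → Adjuster 1
Moderate: the in-house team 16/39 = 41.0%, Adjuster 1 26/49 = 53.1% → Adjuster 1
Overall: the in-house team 104/190 = 54.7%, Adjuster 1 114/182 = 62.6% → Adjuster 1
Adjuster 1 wins overall and in every claim group — no reversal.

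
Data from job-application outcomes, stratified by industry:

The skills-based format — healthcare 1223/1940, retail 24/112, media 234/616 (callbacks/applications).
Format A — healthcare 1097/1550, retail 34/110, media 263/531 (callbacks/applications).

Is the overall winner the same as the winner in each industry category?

Yes

Healthcare: the skills-based format 1223/1940 = 63.0%, Format A 1097/1550 = 70.8% → Format A
Retail: the skills-based format 24/112 = 21.4%, Format A 34/110 = 30.9% → Format A
Media: the skills-based format 234/616 = 38.0%, Format A 263/531 = 49.5% → Format A
Overall: the skills-based format 1481/2668 = 55.5%, Format A 1394/2191 = 63.6% → Format A
Format A wins overall and in every industry group — no reversal.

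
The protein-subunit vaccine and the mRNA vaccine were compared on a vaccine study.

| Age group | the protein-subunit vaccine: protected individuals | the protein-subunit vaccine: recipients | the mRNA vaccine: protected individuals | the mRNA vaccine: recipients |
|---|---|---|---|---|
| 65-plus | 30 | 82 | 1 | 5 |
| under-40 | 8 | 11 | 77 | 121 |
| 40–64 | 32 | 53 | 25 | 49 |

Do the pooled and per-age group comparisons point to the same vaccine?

65-plus: the protein-subunit vaccine 30/82 = 36.6%, the mRNA vaccine 1/5 = 20.0% → the protein-subunit vaccine
Under-40: the protein-subunit vaccine 8/11 = 72.7%, the mRNA vaccine 77/121 = 63.6% → the protein-subunit vaccine
40–64: the protein-subunit vaccine 32/53 = 60.4%, the mRNA vaccine 25/49 = 51.0% → the protein-subunit vaccine
Overall: the protein-subunit vaccine 70/146 = 47.9%, the mRNA vaccine 103/175 = 58.9% → the mRNA vaccine
The protein-subunit vaccine wins each age group but the mRNA vaccine wins overall — the comparison reverses. The protein-subunit vaccine's recipients skew toward 65-plus, which has a lower base rate.

No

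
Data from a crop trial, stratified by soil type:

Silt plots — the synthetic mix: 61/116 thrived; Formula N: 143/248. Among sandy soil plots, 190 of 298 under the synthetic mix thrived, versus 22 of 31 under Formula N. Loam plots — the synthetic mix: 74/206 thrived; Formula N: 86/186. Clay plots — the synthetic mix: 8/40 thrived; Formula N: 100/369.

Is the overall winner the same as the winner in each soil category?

No

Silt: the synthetic mix 61/116 = 52.6%, Formula N 143/248 = 57.7% → Formula N
Sandy soil: the synthetic mix 190/298 = 63.8%, Formula N 22/31 = 71.0% → Formula N
Loam: the synthetic mix 74/206 = 35.9%, Formula N 86/186 = 46.2% → Formula N
Clay: the synthetic mix 8/40 = 20.0%, Formula N 100/369 = 27.1% → Formula N
Overall: the synthetic mix 333/660 = 50.5%, Formula N 351/834 = 42.1% → the synthetic mix
Formula N wins each soil group but the synthetic mix wins overall — the comparison reverses. Formula N's plots skew toward clay, which has a lower base rate.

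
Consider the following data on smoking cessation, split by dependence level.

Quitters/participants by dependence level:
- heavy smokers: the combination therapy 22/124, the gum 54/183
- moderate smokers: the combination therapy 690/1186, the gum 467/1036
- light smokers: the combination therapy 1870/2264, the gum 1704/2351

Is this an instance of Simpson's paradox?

No

Heavy smokers: the combination therapy 22/124 = 17.7%, the gum 54/183 = 29.5% → the gum
Moderate smokers: the combination therapy 690/1186 = 58.2%, the gum 467/1036 = 45.1% → the combination therapy
Light smokers: the combination therapy 1870/2264 = 82.6%, the gum 1704/2351 = 72.5% → the combination therapy
Overall: the combination therapy 2582/3574 = 72.2%, the gum 2225/3570 = 62.3% → the combination therapy
Neither sweeps: the combination therapy wins 2 of 3 groups, the gum wins 1. The combination therapy wins overall but not every group — no Simpson reversal.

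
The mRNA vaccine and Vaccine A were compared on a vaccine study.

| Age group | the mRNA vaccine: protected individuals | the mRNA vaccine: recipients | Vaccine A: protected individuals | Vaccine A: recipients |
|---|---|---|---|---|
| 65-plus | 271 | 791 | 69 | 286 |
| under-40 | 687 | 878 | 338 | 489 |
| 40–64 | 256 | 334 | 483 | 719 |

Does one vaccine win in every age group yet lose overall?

65-plus: the mRNA vaccine 271/791 = 34.3%, Vaccine A 69/286 = 24.1% → the mRNA vaccine
Under-40: the mRNA vaccine 687/878 = 78.2%, Vaccine A 338/489 = 69.1% → the mRNA vaccine
40–64: the mRNA vaccine 256/334 = 76.6%, Vaccine A 483/719 = 67.2% → the mRNA vaccine
Overall: the mRNA vaccine 1214/2003 = 60.6%, Vaccine A 890/1494 = 59.6% → the mRNA vaccine
The mRNA vaccine wins overall and in every age group — no reversal.

No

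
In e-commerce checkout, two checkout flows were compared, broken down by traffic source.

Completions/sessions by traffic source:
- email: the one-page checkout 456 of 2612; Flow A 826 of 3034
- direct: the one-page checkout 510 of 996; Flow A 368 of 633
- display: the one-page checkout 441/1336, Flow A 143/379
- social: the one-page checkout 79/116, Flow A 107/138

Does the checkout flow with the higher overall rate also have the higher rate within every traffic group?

Yes

Email: the one-page checkout 456/2612 = 17.5%, Flow A 826/3034 = 27.2% → Flow A
Direct: the one-page checkout 510/996 = 51.2%, Flow A 368/633 = 58.1% → Flow A
Display: the one-page checkout 441/1336 = 33.0%, Flow A 143/379 = 37.7% → Flow A
Social: the one-page checkout 79/116 = 68.1%, Flow A 107/138 = 77.5% → Flow A
Overall: the one-page checkout 1486/5060 = 29.4%, Flow A 1444/4184 = 34.5% → Flow A
Flow A wins overall and in every traffic group — no reversal.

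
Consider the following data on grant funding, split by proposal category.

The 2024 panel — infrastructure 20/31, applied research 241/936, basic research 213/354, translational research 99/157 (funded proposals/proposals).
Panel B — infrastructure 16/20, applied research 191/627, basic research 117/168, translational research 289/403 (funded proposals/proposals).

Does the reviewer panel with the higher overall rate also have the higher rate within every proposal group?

Infrastructure: the 2024 panel 20/31 = 64.5%, Panel B 16/20 = 80.0% → Panel B
Applied research: the 2024 panel 241/936 = 25.7%, Panel B 191/627 = 30.5% → Panel B
Basic research: the 2024 panel 213/354 = 60.2%, Panel B 117/168 = 69.6% → Panel B
Translational research: the 2024 panel 99/157 = 63.1%, Panel B 289/403 = 71.7% → Panel B
Overall: the 2024 panel 573/1478 = 38.8%, Panel B 613/1218 = 50.3% → Panel B
Panel B wins overall and in every proposal group — no reversal.

Yes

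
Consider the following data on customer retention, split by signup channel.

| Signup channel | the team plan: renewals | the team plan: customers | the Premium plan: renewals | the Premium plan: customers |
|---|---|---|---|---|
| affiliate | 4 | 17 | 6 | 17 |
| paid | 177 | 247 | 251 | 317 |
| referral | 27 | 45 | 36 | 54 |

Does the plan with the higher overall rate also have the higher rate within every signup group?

Affiliate: the team plan 4/17 = 23.5%, the Premium plan 6/17 = 35.3% → the Premium plan
Paid: the team plan 177/247 = 71.7%, the Premium plan 251/317 = 79.2% → the Premium plan
Referral: the team plan 27/45 = 60.0%, the Premium plan 36/54 = 66.7% → the Premium plan
Overall: the team plan 208/309 = 67.3%, the Premium plan 293/388 = 75.5% → the Premium plan
The Premium plan wins overall and in every signup group — no reversal.

Yes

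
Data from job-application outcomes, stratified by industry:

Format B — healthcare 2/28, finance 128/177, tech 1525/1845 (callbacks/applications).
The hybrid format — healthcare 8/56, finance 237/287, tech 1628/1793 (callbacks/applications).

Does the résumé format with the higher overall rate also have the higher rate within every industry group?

Healthcare: Format B 2/28 = 7.1%, the hybrid format 8/56 = 14.3% → the hybrid format
Finance: Format B 128/177 = 72.3%, the hybrid format 237/287 = 82.6% → the hybrid format
Tech: Format B 1525/1845 = 82.7%, the hybrid format 1628/1793 = 90.8% → the hybrid format
Overall: Format B 1655/2050 = 80.7%, the hybrid format 1873/2136 = 87.7% → the hybrid format
The hybrid format wins overall and in every industry group — no reversal.

Yes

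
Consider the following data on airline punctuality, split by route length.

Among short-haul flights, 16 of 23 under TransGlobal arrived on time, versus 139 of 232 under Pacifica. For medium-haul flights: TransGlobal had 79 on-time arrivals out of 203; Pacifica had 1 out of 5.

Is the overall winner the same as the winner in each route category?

No

Short-haul: TransGlobal 16/23 = 69.6%, Pacifica 139/232 = 59.9% → TransGlobal
Medium-haul: TransGlobal 79/203 = 38.9%, Pacifica 1/5 = 20.0% → TransGlobal
Overall: TransGlobal 95/226 = 42.0%, Pacifica 140/237 = 59.1% → Pacifica
TransGlobal wins each route group but Pacifica wins overall — the comparison reverses. TransGlobal's flights skew toward medium-haul, which has a lower base rate.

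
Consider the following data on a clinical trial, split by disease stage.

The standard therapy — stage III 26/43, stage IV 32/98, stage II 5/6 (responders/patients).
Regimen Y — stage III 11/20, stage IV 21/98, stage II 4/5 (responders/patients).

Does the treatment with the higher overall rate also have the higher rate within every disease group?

Yes

Stage III: the standard therapy 26/43 = 60.5%, Regimen Y 11/20 = 55.0% → the standard therapy
Stage IV: the standard therapy 32/98 = 32.7%, Regimen Y 21/98 = 21.4% → the standard therapy
Stage II: the standard therapy 5/6 = 83.3%, Regimen Y 4/5 = 80.0% → the standard therapy
Overall: the standard therapy 63/147 = 42.9%, Regimen Y 36/123 = 29.3% → the standard therapy
The standard therapy wins overall and in every disease group — no reversal.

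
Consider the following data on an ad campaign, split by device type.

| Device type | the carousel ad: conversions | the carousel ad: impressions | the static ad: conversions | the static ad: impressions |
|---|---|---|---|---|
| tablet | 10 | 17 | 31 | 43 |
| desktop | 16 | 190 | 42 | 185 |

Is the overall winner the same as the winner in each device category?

Yes

Tablet: the carousel ad 10/17 = 58.8%, the static ad 31/43 = 72.1% → the static ad
Desktop: the carousel ad 16/190 = 8.4%, the static ad 42/185 = 22.7% → the static ad
Overall: the carousel ad 26/207 = 12.6%, the static ad 73/228 = 32.0% → the static ad
The static ad wins overall and in every device group — no reversal.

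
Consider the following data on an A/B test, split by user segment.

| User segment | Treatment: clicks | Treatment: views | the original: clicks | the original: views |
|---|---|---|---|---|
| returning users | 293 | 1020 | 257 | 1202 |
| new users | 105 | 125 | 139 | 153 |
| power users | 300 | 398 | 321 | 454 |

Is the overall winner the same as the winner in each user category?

Returning users: Treatment 293/1020 = 28.7%, the original 257/1202 = 21.4% → Treatment
New users: Treatment 105/125 = 84.0%, the original 139/153 = 90.8% → the original
Power users: Treatment 300/398 = 75.4%, the original 321/454 = 70.7% → Treatment
Overall: Treatment 698/1543 = 45.2%, the original 717/1809 = 39.6% → Treatment
Neither sweeps: Treatment wins 2 of 3 groups, the original wins 1. Treatment wins overall but not every group — no Simpson reversal.

No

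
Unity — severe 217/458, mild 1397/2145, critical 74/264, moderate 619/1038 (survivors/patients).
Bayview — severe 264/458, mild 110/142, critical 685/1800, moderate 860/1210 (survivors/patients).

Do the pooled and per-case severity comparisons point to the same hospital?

Severe: Unity 217/458 = 47.4%, Bayview 264/458 = 57.6% → Bayview
Mild: Unity 1397/2145 = 65.1%, Bayview 110/142 = 77.5% → Bayview
Critical: Unity 74/264 = 28.0%, Bayview 685/1800 = 38.1% → Bayview
Moderate: Unity 619/1038 = 59.6%, Bayview 860/1210 = 71.1% → Bayview
Overall: Unity 2307/3905 = 59.1%, Bayview 1919/3610 = 53.2% → Unity
Bayview wins each case group but Unity wins overall — the comparison reverses. Bayview's patients skew toward critical, which has a lower base rate.

No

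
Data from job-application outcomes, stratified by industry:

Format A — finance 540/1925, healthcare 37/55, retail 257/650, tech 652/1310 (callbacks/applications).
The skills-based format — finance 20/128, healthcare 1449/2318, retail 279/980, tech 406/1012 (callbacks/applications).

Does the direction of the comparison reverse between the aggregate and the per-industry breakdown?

Finance: Format A 540/1925 = 28.1%, the skills-based format 20/128 = 15.6% → Format A
Healthcare: Format A 37/55 = 67.3%, the skills-based format 1449/2318 = 62.5% → Format A
Retail: Format A 257/650 = 39.5%, the skills-based format 279/980 = 28.5% → Format A
Tech: Format A 652/1310 = 49.8%, the skills-based format 406/1012 = 40.1% → Format A
Overall: Format A 1486/3940 = 37.7%, the skills-based format 2154/4438 = 48.5% → the skills-based format
Format A wins each industry group but the skills-based format wins overall — the comparison reverses. Format A's applications skew toward finance, which has a lower base rate.

Yes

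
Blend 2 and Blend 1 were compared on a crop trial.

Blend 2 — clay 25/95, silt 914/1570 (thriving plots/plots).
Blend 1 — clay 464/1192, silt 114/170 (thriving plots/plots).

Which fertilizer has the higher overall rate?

Blend 2

Clay: Blend 2 25/95 = 26.3%, Blend 1 464/1192 = 38.9% → Blend 1
Silt: Blend 2 914/1570 = 58.2%, Blend 1 114/170 = 67.1% → Blend 1
Overall: Blend 2 939/1665 = 56.4%, Blend 1 578/1362 = 42.4% → Blend 2
(Blend 1 wins every soil group but Blend 2 wins overall — Blend 1's plots skew toward the low-rate clay group.)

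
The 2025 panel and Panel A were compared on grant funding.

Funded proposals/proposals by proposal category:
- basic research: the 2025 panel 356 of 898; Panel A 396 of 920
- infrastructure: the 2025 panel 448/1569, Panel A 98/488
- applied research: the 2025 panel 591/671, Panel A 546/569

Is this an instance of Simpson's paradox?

Basic research: the 2025 panel 356/898 = 39.6%, Panel A 396/920 = 43.0% → Panel A
Infrastructure: the 2025 panel 448/1569 = 28.6%, Panel A 98/488 = 20.1% → the 2025 panel
Applied research: the 2025 panel 591/671 = 88.1%, Panel A 546/569 = 96.0% → Panel A
Overall: the 2025 panel 1395/3138 = 44.5%, Panel A 1040/1977 = 52.6% → Panel A
Neither sweeps: the 2025 panel wins 1 of 3 groups, Panel A wins 2. Panel A wins overall but not every group — no Simpson reversal.

No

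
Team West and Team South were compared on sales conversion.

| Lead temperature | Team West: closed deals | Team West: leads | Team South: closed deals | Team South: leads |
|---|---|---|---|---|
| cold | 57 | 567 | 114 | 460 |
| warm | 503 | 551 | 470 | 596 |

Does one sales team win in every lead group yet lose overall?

No

Cold: Team West 57/567 = 10.1%, Team South 114/460 = 24.8% → Team South
Warm: Team West 503/551 = 91.3%, Team South 470/596 = 78.9% → Team West
Overall: Team West 560/1118 = 50.1%, Team South 584/1056 = 55.3% → Team South
Neither sweeps: Team West wins 1 of 2 groups, Team South wins 1. Team South wins overall but not every group — no Simpson reversal.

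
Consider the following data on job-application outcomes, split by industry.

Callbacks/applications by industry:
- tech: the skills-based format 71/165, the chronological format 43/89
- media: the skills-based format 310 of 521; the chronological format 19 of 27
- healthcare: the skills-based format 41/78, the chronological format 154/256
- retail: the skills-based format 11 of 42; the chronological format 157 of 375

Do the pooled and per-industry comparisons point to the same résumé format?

No

Tech: the skills-based format 71/165 = 43.0%, the chronological format 43/89 = 48.3% → the chronological format
Media: the skills-based format 310/521 = 59.5%, the chronological format 19/27 = 70.4% → the chronological format
Healthcare: the skills-based format 41/78 = 52.6%, the chronological format 154/256 = 60.2% → the chronological format
Retail: the skills-based format 11/42 = 26.2%, the chronological format 157/375 = 41.9% → the chronological format
Overall: the skills-based format 433/806 = 53.7%, the chronological format 373/747 = 49.9% → the skills-based format
The chronological format wins each industry group but the skills-based format wins overall — the comparison reverses. The chronological format's applications skew toward retail, which has a lower base rate.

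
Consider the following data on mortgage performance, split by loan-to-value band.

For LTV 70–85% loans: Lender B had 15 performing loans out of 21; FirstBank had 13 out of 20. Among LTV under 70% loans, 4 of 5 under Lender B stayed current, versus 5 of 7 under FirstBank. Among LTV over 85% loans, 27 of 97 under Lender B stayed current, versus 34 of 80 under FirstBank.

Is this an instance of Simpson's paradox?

No

LTV 70–85%: Lender B 15/21 = 71.4%, FirstBank 13/20 = 65.0% → Lender B
LTV under 70%: Lender B 4/5 = 80.0%, FirstBank 5/7 = 71.4% → Lender B
LTV over 85%: Lender B 27/97 = 27.8%, FirstBank 34/80 = 42.5% → FirstBank
Overall: Lender B 46/123 = 37.4%, FirstBank 52/107 = 48.6% → FirstBank
Neither sweeps: Lender B wins 2 of 3 groups, FirstBank wins 1. FirstBank wins overall but not every group — no Simpson reversal.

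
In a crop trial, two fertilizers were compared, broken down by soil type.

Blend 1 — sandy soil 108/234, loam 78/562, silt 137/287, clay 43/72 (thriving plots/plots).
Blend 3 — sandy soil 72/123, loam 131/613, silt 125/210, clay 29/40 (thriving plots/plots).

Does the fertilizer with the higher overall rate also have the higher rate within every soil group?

Yes

Sandy soil: Blend 1 108/234 = 46.2%, Blend 3 72/123 = 58.5% → Blend 3
Loam: Blend 1 78/562 = 13.9%, Blend 3 131/613 = 21.4% → Blend 3
Silt: Blend 1 137/287 = 47.7%, Blend 3 125/210 = 59.5% → Blend 3
Clay: Blend 1 43/72 = 59.7%, Blend 3 29/40 = 72.5% → Blend 3
Overall: Blend 1 366/1155 = 31.7%, Blend 3 357/986 = 36.2% → Blend 3
Blend 3 wins overall and in every soil group — no reversal.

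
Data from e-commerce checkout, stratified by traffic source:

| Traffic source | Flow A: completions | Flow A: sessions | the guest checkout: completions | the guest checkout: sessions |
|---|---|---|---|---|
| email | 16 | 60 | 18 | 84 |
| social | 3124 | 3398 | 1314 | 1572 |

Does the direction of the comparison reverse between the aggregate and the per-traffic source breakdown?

Email: Flow A 16/60 = 26.7%, the guest checkout 18/84 = 21.4% → Flow A
Social: Flow A 3124/3398 = 91.9%, the guest checkout 1314/1572 = 83.6% → Flow A
Overall: Flow A 3140/3458 = 90.8%, the guest checkout 1332/1656 = 80.4% → Flow A
Flow A wins overall and in every traffic group — no reversal.

No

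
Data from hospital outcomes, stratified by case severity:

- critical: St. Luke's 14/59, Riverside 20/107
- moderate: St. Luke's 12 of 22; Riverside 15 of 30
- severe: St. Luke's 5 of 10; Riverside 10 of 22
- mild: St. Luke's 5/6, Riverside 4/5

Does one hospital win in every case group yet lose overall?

No

Critical: St. Luke's 14/59 = 23.7%, Riverside 20/107 = 18.7% → St. Luke's
Moderate: St. Luke's 12/22 = 54.5%, Riverside 15/30 = 50.0% → St. Luke's
Severe: St. Luke's 5/10 = 50.0%, Riverside 10/22 = 45.5% → St. Luke's
Mild: St. Luke's 5/6 = 83.3%, Riverside 4/5 = 80.0% → St. Luke's
Overall: St. Luke's 36/97 = 37.1%, Riverside 49/164 = 29.9% → St. Luke's
St. Luke's wins overall and in every case group — no reversal.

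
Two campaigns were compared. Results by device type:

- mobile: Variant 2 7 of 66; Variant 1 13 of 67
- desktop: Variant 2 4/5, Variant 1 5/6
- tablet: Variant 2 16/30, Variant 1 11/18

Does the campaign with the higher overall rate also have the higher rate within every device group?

Mobile: Variant 2 7/66 = 10.6%, Variant 1 13/67 = 19.4% → Variant 1
Desktop: Variant 2 4/5 = 80.0%, Variant 1 5/6 = 83.3% → Variant 1
Tablet: Variant 2 16/30 = 53.3%, Variant 1 11/18 = 61.1% → Variant 1
Overall: Variant 2 27/101 = 26.7%, Variant 1 29/91 = 31.9% → Variant 1
Variant 1 wins overall and in every device group — no reversal.

Yes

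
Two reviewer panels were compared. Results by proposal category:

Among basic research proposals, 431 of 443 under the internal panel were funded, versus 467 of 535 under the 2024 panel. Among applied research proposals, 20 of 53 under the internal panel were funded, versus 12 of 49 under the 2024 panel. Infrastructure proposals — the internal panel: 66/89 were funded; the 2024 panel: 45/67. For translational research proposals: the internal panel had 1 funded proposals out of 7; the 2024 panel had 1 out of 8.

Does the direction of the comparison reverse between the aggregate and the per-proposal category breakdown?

Basic research: the internal panel 431/443 = 97.3%, the 2024 panel 467/535 = 87.3% → the internal panel
Applied research: the internal panel 20/53 = 37.7%, the 2024 panel 12/49 = 24.5% → the internal panel
Infrastructure: the internal panel 66/89 = 74.2%, the 2024 panel 45/67 = 67.2% → the internal panel
Translational research: the internal panel 1/7 = 14.3%, the 2024 panel 1/8 = 12.5% → the internal panel
Overall: the internal panel 518/592 = 87.5%, the 2024 panel 525/659 = 79.7% → the internal panel
The internal panel wins overall and in every proposal group — no reversal.

No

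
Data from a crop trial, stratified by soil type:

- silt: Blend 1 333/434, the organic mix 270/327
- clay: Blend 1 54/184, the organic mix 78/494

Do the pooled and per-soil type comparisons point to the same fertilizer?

No

Silt: Blend 1 333/434 = 76.7%, the organic mix 270/327 = 82.6% → the organic mix
Clay: Blend 1 54/184 = 29.3%, the organic mix 78/494 = 15.8% → Blend 1
Overall: Blend 1 387/618 = 62.6%, the organic mix 348/821 = 42.4% → Blend 1
Neither sweeps: Blend 1 wins 1 of 2 groups, the organic mix wins 1. Blend 1 wins overall but not every group — no Simpson reversal.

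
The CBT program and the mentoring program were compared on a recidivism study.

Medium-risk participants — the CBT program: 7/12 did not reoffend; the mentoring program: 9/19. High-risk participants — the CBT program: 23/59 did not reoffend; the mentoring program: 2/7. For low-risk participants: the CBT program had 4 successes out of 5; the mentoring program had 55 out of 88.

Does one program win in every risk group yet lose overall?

Yes

Medium-risk: the CBT program 7/12 = 58.3%, the mentoring program 9/19 = 47.4% → the CBT program
High-risk: the CBT program 23/59 = 39.0%, the mentoring program 2/7 = 28.6% → the CBT program
Low-risk: the CBT program 4/5 = 80.0%, the mentoring program 55/88 = 62.5% → the CBT program
Overall: the CBT program 34/76 = 44.7%, the mentoring program 66/114 = 57.9% → the mentoring program
The CBT program wins each risk group but the mentoring program wins overall — the comparison reverses. The CBT program's participants skew toward high-risk, which has a lower base rate.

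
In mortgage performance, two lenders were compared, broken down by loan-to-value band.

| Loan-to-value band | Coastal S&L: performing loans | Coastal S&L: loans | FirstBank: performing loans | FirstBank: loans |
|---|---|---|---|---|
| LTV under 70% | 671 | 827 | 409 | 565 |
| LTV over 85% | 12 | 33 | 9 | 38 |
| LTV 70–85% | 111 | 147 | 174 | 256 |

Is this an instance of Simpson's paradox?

No

LTV under 70%: Coastal S&L 671/827 = 81.1%, FirstBank 409/565 = 72.4% → Coastal S&L
LTV over 85%: Coastal S&L 12/33 = 36.4%, FirstBank 9/38 = 23.7% → Coastal S&L
LTV 70–85%: Coastal S&L 111/147 = 75.5%, FirstBank 174/256 = 68.0% → Coastal S&L
Overall: Coastal S&L 794/1007 = 78.8%, FirstBank 592/859 = 68.9% → Coastal S&L
Coastal S&L wins overall and in every loan-to-value group — no reversal.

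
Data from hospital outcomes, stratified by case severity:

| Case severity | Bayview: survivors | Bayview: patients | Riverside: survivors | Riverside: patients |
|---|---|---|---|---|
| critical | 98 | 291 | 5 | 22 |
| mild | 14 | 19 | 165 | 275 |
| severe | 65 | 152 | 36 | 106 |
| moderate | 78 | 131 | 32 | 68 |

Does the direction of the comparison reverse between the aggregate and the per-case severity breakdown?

Yes

Critical: Bayview 98/291 = 33.7%, Riverside 5/22 = 22.7% → Bayview
Mild: Bayview 14/19 = 73.7%, Riverside 165/275 = 60.0% → Bayview
Severe: Bayview 65/152 = 42.8%, Riverside 36/106 = 34.0% → Bayview
Moderate: Bayview 78/131 = 59.5%, Riverside 32/68 = 47.1% → Bayview
Overall: Bayview 255/593 = 43.0%, Riverside 238/471 = 50.5% → Riverside
Bayview wins each case group but Riverside wins overall — the comparison reverses. Bayview's patients skew toward critical, which has a lower base rate.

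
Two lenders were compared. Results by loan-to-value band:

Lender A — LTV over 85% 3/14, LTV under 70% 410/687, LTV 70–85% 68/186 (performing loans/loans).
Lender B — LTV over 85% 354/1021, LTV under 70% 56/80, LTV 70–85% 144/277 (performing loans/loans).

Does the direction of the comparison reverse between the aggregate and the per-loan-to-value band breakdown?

LTV over 85%: Lender A 3/14 = 21.4%, Lender B 354/1021 = 34.7% → Lender B
LTV under 70%: Lender A 410/687 = 59.7%, Lender B 56/80 = 70.0% → Lender B
LTV 70–85%: Lender A 68/186 = 36.6%, Lender B 144/277 = 52.0% → Lender B
Overall: Lender A 481/887 = 54.2%, Lender B 554/1378 = 40.2% → Lender A
Lender B wins each loan-to-value group but Lender A wins overall — the comparison reverses. Lender B's loans skew toward LTV over 85%, which has a lower base rate.

Yes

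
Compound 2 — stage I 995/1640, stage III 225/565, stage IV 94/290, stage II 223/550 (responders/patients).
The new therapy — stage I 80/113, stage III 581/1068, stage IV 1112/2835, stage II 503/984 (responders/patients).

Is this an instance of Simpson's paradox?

Yes

Stage I: Compound 2 995/1640 = 60.7%, the new therapy 80/113 = 70.8% → the new therapy
Stage III: Compound 2 225/565 = 39.8%, the new therapy 581/1068 = 54.4% → the new therapy
Stage IV: Compound 2 94/290 = 32.4%, the new therapy 1112/2835 = 39.2% → the new therapy
Stage II: Compound 2 223/550 = 40.5%, the new therapy 503/984 = 51.1% → the new therapy
Overall: Compound 2 1537/3045 = 50.5%, the new therapy 2276/5000 = 45.5% → Compound 2
The new therapy wins each disease group but Compound 2 wins overall — the comparison reverses. The new therapy's patients skew toward stage IV, which has a lower base rate.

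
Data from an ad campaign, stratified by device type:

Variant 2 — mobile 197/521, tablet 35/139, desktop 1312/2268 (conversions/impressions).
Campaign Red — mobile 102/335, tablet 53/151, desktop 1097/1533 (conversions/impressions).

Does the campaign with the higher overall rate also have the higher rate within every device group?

No

Mobile: Variant 2 197/521 = 37.8%, Campaign Red 102/335 = 30.4% → Variant 2
Tablet: Variant 2 35/139 = 25.2%, Campaign Red 53/151 = 35.1% → Campaign Red
Desktop: Variant 2 1312/2268 = 57.8%, Campaign Red 1097/1533 = 71.6% → Campaign Red
Overall: Variant 2 1544/2928 = 52.7%, Campaign Red 1252/2019 = 62.0% → Campaign Red
Neither sweeps: Variant 2 wins 1 of 3 groups, Campaign Red wins 2. Campaign Red wins overall but not every group — no Simpson reversal.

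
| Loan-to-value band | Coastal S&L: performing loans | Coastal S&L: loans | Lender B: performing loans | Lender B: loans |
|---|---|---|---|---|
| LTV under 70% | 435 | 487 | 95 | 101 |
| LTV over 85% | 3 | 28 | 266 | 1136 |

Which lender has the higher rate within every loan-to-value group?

Lender B

LTV under 70%: Coastal S&L 435/487 = 89.3%, Lender B 95/101 = 94.1% → Lender B
LTV over 85%: Coastal S&L 3/28 = 10.7%, Lender B 266/1136 = 23.4% → Lender B
Lender B has the higher rate in both groups.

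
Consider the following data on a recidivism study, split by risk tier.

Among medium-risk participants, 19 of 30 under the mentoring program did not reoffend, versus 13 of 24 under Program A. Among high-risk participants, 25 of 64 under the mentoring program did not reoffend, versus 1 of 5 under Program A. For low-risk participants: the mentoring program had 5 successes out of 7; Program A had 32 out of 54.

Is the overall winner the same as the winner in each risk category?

Medium-risk: the mentoring program 19/30 = 63.3%, Program A 13/24 = 54.2% → the mentoring program
High-risk: the mentoring program 25/64 = 39.1%, Program A 1/5 = 20.0% → the mentoring program
Low-risk: the mentoring program 5/7 = 71.4%, Program A 32/54 = 59.3% → the mentoring program
Overall: the mentoring program 49/101 = 48.5%, Program A 46/83 = 55.4% → Program A
The mentoring program wins each risk group but Program A wins overall — the comparison reverses. The mentoring program's participants skew toward high-risk, which has a lower base rate.

No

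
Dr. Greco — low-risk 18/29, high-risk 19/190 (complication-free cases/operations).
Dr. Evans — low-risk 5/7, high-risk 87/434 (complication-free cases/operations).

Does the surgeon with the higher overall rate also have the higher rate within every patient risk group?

Yes

Low-risk: Dr. Greco 18/29 = 62.1%, Dr. Evans 5/7 = 71.4% → Dr. Evans
High-risk: Dr. Greco 19/190 = 10.0%, Dr. Evans 87/434 = 20.0% → Dr. Evans
Overall: Dr. Greco 37/219 = 16.9%, Dr. Evans 92/441 = 20.9% → Dr. Evans
Dr. Evans wins overall and in every patient risk group — no reversal.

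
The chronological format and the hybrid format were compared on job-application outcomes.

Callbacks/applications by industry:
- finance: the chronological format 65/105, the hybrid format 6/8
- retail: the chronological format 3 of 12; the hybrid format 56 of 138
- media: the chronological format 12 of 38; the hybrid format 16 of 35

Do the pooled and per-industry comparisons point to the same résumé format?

Finance: the chronological format 65/105 = 61.9%, the hybrid format 6/8 = 75.0% → the hybrid format
Retail: the chronological format 3/12 = 25.0%, the hybrid format 56/138 = 40.6% → the hybrid format
Media: the chronological format 12/38 = 31.6%, the hybrid format 16/35 = 45.7% → the hybrid format
Overall: the chronological format 80/155 = 51.6%, the hybrid format 78/181 = 43.1% → the chronological format
The hybrid format wins each industry group but the chronological format wins overall — the comparison reverses. The hybrid format's applications skew toward retail, which has a lower base rate.

No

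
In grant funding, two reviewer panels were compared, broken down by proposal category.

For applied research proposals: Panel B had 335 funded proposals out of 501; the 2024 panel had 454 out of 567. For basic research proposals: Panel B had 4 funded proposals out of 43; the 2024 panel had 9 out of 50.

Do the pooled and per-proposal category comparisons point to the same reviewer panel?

Applied research: Panel B 335/501 = 66.9%, the 2024 panel 454/567 = 80.1% → the 2024 panel
Basic research: Panel B 4/43 = 9.3%, the 2024 panel 9/50 = 18.0% → the 2024 panel
Overall: Panel B 339/544 = 62.3%, the 2024 panel 463/617 = 75.0% → the 2024 panel
The 2024 panel wins overall and in every proposal group — no reversal.

Yes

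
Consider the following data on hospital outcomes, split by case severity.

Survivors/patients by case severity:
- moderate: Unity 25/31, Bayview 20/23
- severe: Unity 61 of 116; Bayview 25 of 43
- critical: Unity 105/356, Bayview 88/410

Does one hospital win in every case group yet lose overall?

No

Moderate: Unity 25/31 = 80.6%, Bayview 20/23 = 87.0% → Bayview
Severe: Unity 61/116 = 52.6%, Bayview 25/43 = 58.1% → Bayview
Critical: Unity 105/356 = 29.5%, Bayview 88/410 = 21.5% → Unity
Overall: Unity 191/503 = 38.0%, Bayview 133/476 = 27.9% → Unity
Neither sweeps: Unity wins 1 of 3 groups, Bayview wins 2. Unity wins overall but not every group — no Simpson reversal.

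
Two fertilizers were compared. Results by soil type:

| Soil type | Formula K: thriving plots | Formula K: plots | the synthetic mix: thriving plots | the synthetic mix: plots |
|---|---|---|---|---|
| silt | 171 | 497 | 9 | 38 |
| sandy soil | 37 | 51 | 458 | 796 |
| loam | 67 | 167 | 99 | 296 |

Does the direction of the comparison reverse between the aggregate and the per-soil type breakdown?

Yes

Silt: Formula K 171/497 = 34.4%, the synthetic mix 9/38 = 23.7% → Formula K
Sandy soil: Formula K 37/51 = 72.5%, the synthetic mix 458/796 = 57.5% → Formula K
Loam: Formula K 67/167 = 40.1%, the synthetic mix 99/296 = 33.4% → Formula K
Overall: Formula K 275/715 = 38.5%, the synthetic mix 566/1130 = 50.1% → the synthetic mix
Formula K wins each soil group but the synthetic mix wins overall — the comparison reverses. Formula K's plots skew toward silt, which has a lower base rate.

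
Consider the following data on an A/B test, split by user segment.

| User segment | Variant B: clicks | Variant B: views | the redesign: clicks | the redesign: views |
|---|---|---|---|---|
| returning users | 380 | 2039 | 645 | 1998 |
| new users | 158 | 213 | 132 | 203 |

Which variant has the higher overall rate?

the redesign

Returning users: Variant B 380/2039 = 18.6%, the redesign 645/1998 = 32.3% → the redesign
New users: Variant B 158/213 = 74.2%, the redesign 132/203 = 65.0% → Variant B
Overall: Variant B 538/2252 = 23.9%, the redesign 777/2201 = 35.3% → the redesign
(Neither sweeps every user group, but the redesign has the higher pooled rate.)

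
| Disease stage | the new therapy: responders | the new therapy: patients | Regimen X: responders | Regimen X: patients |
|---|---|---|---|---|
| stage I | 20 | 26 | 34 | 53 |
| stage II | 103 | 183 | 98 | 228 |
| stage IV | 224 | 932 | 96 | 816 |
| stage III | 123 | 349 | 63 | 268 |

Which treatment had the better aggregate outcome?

Stage I: the new therapy 20/26 = 76.9%, Regimen X 34/53 = 64.2% → the new therapy
Stage II: the new therapy 103/183 = 56.3%, Regimen X 98/228 = 43.0% → the new therapy
Stage IV: the new therapy 224/932 = 24.0%, Regimen X 96/816 = 11.8% → the new therapy
Stage III: the new therapy 123/349 = 35.2%, Regimen X 63/268 = 23.5% → the new therapy
Overall: the new therapy 470/1490 = 31.5%, Regimen X 291/1365 = 21.3% → the new therapy

the new therapy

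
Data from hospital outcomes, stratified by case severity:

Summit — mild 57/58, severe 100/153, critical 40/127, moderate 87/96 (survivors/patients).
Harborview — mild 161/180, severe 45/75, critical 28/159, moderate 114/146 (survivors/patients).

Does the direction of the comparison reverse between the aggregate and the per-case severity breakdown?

Mild: Summit 57/58 = 98.3%, Harborview 161/180 = 89.4% → Summit
Severe: Summit 100/153 = 65.4%, Harborview 45/75 = 60.0% → Summit
Critical: Summit 40/127 = 31.5%, Harborview 28/159 = 17.6% → Summit
Moderate: Summit 87/96 = 90.6%, Harborview 114/146 = 78.1% → Summit
Overall: Summit 284/434 = 65.4%, Harborview 348/560 = 62.1% → Summit
Summit wins overall and in every case group — no reversal.

No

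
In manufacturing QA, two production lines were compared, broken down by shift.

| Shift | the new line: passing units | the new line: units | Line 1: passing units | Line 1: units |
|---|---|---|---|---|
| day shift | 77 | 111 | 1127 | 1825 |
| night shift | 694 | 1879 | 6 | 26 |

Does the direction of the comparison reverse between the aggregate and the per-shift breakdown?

Yes

Day shift: the new line 77/111 = 69.4%, Line 1 1127/1825 = 61.8% → the new line
Night shift: the new line 694/1879 = 36.9%, Line 1 6/26 = 23.1% → the new line
Overall: the new line 771/1990 = 38.7%, Line 1 1133/1851 = 61.2% → Line 1
The new line wins each shift group but Line 1 wins overall — the comparison reverses. The new line's units skew toward night shift, which has a lower base rate.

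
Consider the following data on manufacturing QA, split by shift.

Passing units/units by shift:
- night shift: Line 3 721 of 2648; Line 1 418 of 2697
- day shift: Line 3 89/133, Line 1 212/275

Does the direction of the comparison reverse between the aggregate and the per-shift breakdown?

Night shift: Line 3 721/2648 = 27.2%, Line 1 418/2697 = 15.5% → Line 3
Day shift: Line 3 89/133 = 66.9%, Line 1 212/275 = 77.1% → Line 1
Overall: Line 3 810/2781 = 29.1%, Line 1 630/2972 = 21.2% → Line 3
Neither sweeps: Line 3 wins 1 of 2 groups, Line 1 wins 1. Line 3 wins overall but not every group — no Simpson reversal.

No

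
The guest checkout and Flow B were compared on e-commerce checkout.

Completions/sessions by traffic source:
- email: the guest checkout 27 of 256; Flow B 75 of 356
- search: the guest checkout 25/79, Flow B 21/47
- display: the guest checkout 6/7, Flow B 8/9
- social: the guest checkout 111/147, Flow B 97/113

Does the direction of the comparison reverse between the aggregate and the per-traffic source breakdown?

Email: the guest checkout 27/256 = 10.5%, Flow B 75/356 = 21.1% → Flow B
Search: the guest checkout 25/79 = 31.6%, Flow B 21/47 = 44.7% → Flow B
Display: the guest checkout 6/7 = 85.7%, Flow B 8/9 = 88.9% → Flow B
Social: the guest checkout 111/147 = 75.5%, Flow B 97/113 = 85.8% → Flow B
Overall: the guest checkout 169/489 = 34.6%, Flow B 201/525 = 38.3% → Flow B
Flow B wins overall and in every traffic group — no reversal.

No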